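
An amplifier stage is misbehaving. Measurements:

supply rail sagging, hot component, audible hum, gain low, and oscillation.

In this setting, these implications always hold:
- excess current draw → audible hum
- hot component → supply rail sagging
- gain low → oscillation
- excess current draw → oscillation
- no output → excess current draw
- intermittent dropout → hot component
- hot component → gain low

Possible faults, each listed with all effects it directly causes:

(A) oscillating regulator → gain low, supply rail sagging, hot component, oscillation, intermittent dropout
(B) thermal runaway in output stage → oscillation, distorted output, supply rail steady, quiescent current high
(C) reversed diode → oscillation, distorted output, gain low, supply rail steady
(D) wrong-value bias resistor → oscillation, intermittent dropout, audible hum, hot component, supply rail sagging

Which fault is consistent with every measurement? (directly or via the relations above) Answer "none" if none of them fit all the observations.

Per-candidate check:
(A) oscillating regulator — does not account for audible hum
(B) thermal runaway in output stage — supply rail sagging ✗; hot component ✗; audible hum ✗; gain low ✗; oscillation ✓
(C) reversed diode — fails on supply rail sagging, hot component, audible hum (predicts supply rail steady, not supply rail sagging)
(D) wrong-value bias resistor — accounts for every observation (gain low through hot component → gain low)
(D) is the only candidate with no mismatches.

D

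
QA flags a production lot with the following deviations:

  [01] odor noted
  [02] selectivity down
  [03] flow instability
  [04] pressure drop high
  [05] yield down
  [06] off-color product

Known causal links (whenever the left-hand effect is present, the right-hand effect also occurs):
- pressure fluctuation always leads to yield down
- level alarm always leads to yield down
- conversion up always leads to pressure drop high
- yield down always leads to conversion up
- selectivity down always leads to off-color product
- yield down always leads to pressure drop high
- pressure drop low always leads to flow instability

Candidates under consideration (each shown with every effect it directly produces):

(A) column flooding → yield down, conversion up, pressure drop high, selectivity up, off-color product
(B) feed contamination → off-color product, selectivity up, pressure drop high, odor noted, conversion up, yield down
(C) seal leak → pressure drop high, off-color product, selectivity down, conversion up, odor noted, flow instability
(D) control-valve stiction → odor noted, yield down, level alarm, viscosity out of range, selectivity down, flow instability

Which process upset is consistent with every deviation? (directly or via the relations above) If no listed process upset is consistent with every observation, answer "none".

Testing each hypothesis:
(A) column flooding — odor noted -; selectivity down -; flow instability -; pressure drop high +; yield down +; off-color product +
(B) feed contamination — odor noted +; selectivity down -; flow instability -; pressure drop high +; yield down +; off-color product +
(C) seal leak — does not account for yield down
(D) control-valve stiction — accounts for every observation (pressure drop high through yield down → pressure drop high)
Only (D) is consistent with every observation.

D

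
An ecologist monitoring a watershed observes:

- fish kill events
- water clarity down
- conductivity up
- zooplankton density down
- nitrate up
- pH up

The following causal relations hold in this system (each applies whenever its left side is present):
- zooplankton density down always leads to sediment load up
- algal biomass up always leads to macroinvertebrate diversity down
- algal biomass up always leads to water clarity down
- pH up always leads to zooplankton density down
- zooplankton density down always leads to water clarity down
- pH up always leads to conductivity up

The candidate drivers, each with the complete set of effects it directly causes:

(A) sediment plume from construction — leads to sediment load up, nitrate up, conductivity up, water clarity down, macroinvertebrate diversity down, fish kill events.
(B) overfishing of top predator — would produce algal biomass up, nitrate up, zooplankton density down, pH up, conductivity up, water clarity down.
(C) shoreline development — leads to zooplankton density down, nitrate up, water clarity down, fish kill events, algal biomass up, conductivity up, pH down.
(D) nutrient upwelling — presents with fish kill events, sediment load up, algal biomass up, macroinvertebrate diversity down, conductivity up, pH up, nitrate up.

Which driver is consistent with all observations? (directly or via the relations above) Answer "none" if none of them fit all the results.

Per-candidate check:
(A) sediment plume from construction — fish kill events yes; water clarity down yes; conductivity up yes; zooplankton density down NO; nitrate up yes; pH up NO
(B) overfishing of top predator — does not account for fish kill events
(C) shoreline development — fails on pH up (predicts pH down, not pH up)
(D) nutrient upwelling — fish kill events yes; water clarity down yes (through algal biomass up → water clarity down); conductivity up yes; zooplankton density down yes (through pH up → zooplankton density down); nitrate up yes; pH up yes
(D) is the only candidate with no mismatches.

D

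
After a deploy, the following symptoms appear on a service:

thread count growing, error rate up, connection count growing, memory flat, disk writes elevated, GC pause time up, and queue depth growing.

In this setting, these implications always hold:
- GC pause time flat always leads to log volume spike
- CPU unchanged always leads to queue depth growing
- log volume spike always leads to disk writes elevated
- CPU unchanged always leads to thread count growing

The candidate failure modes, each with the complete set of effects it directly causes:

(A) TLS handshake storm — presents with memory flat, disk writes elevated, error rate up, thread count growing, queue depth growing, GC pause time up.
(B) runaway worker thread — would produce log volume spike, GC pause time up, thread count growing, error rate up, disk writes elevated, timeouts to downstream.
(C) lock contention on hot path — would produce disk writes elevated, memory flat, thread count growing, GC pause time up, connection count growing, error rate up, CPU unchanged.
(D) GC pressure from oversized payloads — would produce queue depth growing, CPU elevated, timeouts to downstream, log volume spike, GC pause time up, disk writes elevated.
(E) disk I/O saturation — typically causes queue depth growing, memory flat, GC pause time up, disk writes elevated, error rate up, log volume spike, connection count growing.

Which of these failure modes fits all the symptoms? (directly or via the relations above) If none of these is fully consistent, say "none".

C

Checking each candidate against the observations:
(A) TLS handshake storm — does not account for connection count growing
(B) runaway worker thread — thread count growing yes; error rate up yes; connection count growing NO; memory flat NO; disk writes elevated yes; GC pause time up yes; queue depth growing NO
(C) lock contention on hot path — thread count growing yes; error rate up yes; connection count growing yes; memory flat yes; disk writes elevated yes; GC pause time up yes; queue depth growing yes (through CPU unchanged → queue depth growing)
(D) GC pressure from oversized payloads — does not account for thread count growing, error rate up, connection count growing, memory flat
(E) disk I/O saturation — does not account for thread count growing
Only (C) is consistent with every observation.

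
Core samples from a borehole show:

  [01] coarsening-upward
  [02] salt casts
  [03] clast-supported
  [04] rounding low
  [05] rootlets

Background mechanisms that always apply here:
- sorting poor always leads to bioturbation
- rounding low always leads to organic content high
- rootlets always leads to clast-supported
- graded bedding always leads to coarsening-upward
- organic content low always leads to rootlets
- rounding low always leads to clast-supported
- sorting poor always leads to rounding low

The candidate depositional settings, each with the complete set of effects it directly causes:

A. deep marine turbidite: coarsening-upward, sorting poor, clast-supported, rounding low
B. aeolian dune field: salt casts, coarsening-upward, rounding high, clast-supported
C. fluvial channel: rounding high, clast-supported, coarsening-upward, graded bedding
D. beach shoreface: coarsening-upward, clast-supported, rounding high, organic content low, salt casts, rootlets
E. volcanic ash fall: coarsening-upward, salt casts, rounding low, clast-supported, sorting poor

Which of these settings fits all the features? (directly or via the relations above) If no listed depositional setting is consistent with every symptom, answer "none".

none

Testing each hypothesis:
(A) deep marine turbidite — coarsening-upward yes; salt casts NO; clast-supported yes; rounding low yes; rootlets NO
(B) aeolian dune field — coarsening-upward yes; salt casts yes; clast-supported yes; rounding low NO; rootlets NO
(C) fluvial channel — coarsening-upward yes; salt casts NO; clast-supported yes; rounding low NO; rootlets NO
(D) beach shoreface — fails on rounding low (predicts rounding high, not rounding low)
(E) volcanic ash fall — coarsening-upward yes; salt casts yes; clast-supported yes; rounding low yes; rootlets NO
No candidate is consistent with all observations.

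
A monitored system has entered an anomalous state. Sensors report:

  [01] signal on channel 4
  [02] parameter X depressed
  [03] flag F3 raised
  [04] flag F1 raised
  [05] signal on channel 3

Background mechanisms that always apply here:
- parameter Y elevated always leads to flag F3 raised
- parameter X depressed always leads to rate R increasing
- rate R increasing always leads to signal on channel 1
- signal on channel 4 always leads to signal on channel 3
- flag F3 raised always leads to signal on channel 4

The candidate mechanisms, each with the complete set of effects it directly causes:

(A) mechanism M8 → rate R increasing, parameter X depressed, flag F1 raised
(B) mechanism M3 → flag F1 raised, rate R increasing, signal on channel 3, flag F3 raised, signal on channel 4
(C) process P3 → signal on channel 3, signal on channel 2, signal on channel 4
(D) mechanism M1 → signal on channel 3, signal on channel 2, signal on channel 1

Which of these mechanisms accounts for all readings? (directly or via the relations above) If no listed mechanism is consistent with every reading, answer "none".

For each candidate, compare predicted effects to what was observed:
(A) mechanism M8 — does not account for signal on channel 4, flag F3 raised, signal on channel 3
(B) mechanism M3 — does not account for parameter X depressed
(C) process P3 — signal on channel 4 yes; parameter X depressed NO; flag F3 raised NO; flag F1 raised NO; signal on channel 3 yes
(D) mechanism M1 — does not account for signal on channel 4, parameter X depressed, flag F3 raised, flag F1 raised
No candidate is consistent with all observations.

none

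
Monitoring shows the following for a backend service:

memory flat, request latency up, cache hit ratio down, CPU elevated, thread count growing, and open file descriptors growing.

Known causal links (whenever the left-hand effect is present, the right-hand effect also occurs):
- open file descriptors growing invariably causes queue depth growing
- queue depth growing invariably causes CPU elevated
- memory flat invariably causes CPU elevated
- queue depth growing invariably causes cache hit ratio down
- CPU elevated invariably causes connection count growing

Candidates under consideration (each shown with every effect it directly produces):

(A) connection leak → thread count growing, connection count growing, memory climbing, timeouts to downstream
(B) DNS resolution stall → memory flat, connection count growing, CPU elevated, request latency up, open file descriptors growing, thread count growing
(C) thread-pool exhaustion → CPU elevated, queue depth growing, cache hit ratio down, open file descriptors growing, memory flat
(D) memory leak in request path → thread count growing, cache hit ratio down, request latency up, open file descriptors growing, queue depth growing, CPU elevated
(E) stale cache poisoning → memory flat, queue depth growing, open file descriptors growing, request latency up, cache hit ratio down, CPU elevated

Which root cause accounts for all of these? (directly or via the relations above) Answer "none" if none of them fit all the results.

B

For each candidate, compare predicted effects to what was observed:
(A) connection leak — fails on memory flat, request latency up, cache hit ratio down, CPU elevated, open file descriptors growing (predicts memory climbing, not memory flat)
(B) DNS resolution stall — memory flat yes; request latency up yes; cache hit ratio down yes (by open file descriptors growing → queue depth growing → cache hit ratio down); CPU elevated yes; thread count growing yes; open file descriptors growing yes
(C) thread-pool exhaustion — memory flat yes; request latency up NO; cache hit ratio down yes; CPU elevated yes; thread count growing NO; open file descriptors growing yes
(D) memory leak in request path — memory flat NO; request latency up yes; cache hit ratio down yes; CPU elevated yes; thread count growing yes; open file descriptors growing yes
(E) stale cache poisoning — does not account for thread count growing
Only (B) is consistent with every observation.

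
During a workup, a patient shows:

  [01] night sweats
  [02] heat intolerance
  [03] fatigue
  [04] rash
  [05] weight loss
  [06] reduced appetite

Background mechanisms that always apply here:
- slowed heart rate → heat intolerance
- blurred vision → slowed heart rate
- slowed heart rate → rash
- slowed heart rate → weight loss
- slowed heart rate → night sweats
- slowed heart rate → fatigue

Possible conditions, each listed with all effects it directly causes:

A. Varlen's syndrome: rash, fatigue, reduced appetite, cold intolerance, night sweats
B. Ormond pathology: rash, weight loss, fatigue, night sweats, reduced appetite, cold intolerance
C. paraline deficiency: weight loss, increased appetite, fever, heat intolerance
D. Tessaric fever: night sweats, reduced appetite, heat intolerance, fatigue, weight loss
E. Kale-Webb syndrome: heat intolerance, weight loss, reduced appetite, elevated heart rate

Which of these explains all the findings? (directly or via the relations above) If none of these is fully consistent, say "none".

none

Testing each hypothesis:
(A) Varlen's syndrome — fails on heat intolerance, weight loss (predicts cold intolerance, not heat intolerance)
(B) Ormond pathology — fails on heat intolerance (predicts cold intolerance, not heat intolerance)
(C) paraline deficiency — fails on night sweats, fatigue, rash, reduced appetite (predicts increased appetite, not reduced appetite)
(D) Tessaric fever — night sweats yes; heat intolerance yes; fatigue yes; rash NO; weight loss yes; reduced appetite yes
(E) Kale-Webb syndrome — night sweats NO; heat intolerance yes; fatigue NO; rash NO; weight loss yes; reduced appetite yes
Every candidate fails on at least one observation.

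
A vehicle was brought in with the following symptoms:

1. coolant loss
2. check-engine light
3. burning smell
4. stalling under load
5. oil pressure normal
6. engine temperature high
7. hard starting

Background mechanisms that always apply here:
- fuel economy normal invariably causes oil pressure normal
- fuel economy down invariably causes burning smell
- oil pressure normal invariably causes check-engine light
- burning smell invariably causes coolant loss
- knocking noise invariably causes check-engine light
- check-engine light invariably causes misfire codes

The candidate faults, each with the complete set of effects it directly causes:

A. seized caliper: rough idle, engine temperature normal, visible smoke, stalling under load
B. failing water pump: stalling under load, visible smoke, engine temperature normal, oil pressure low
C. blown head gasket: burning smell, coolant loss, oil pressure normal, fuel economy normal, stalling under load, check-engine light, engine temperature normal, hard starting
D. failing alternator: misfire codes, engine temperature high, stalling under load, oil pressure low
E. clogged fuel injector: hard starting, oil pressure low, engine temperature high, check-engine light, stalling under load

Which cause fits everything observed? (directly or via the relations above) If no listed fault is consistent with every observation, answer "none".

none

Per-candidate check:
(A) seized caliper — coolant loss NO; check-engine light NO; burning smell NO; stalling under load yes; oil pressure normal NO; engine temperature high NO; hard starting NO
(B) failing water pump — coolant loss NO; check-engine light NO; burning smell NO; stalling under load yes; oil pressure normal NO; engine temperature high NO; hard starting NO
(C) blown head gasket — fails on engine temperature high (predicts engine temperature normal, not engine temperature high)
(D) failing alternator — fails on coolant loss, check-engine light, burning smell, oil pressure normal, hard starting (predicts oil pressure low, not oil pressure normal)
(E) clogged fuel injector — coolant loss NO; check-engine light yes; burning smell NO; stalling under load yes; oil pressure normal NO; engine temperature high yes; hard starting yes
None of the listed candidates fits everything.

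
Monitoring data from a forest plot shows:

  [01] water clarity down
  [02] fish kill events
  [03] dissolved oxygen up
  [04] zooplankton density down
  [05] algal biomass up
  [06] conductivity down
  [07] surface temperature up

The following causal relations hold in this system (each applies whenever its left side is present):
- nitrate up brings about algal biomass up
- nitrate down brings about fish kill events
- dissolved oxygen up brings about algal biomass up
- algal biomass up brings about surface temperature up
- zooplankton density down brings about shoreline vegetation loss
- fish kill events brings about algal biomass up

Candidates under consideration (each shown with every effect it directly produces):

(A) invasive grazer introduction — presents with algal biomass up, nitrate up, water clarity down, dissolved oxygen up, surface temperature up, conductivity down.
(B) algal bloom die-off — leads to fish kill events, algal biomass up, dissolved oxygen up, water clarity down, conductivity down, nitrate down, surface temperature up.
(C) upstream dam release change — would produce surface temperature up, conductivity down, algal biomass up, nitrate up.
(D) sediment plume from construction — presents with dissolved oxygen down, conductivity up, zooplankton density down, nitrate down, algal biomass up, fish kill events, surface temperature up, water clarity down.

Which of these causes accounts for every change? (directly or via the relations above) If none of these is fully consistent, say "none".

Per-candidate check:
(A) invasive grazer introduction — water clarity down match; fish kill events miss; dissolved oxygen up match; zooplankton density down miss; algal biomass up match; conductivity down match; surface temperature up match
(B) algal bloom die-off — does not account for zooplankton density down
(C) upstream dam release change — does not account for water clarity down, fish kill events, dissolved oxygen up, zooplankton density down
(D) sediment plume from construction — fails on dissolved oxygen up, conductivity down (predicts dissolved oxygen down, not dissolved oxygen up; predicts conductivity up, not conductivity down)
None of the listed candidates fits everything.

none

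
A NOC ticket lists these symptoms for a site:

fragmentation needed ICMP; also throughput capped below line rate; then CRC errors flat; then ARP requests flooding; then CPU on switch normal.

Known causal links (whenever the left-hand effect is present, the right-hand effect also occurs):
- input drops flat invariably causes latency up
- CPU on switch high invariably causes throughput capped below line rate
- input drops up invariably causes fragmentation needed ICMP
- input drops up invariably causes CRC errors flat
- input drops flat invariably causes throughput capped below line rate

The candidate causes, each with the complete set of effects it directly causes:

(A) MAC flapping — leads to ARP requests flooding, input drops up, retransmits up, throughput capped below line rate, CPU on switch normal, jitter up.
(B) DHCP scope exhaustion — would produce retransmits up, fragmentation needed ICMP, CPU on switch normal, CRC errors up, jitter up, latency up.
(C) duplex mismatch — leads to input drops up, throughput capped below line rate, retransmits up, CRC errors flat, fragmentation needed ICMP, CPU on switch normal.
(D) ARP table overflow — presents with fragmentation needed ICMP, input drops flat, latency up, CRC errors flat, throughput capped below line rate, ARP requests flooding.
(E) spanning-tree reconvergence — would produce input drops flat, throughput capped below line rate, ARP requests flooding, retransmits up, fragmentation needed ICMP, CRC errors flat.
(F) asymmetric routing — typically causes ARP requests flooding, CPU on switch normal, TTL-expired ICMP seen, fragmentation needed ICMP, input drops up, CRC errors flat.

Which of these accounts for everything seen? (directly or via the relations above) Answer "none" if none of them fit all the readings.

A

Testing each hypothesis:
(A) MAC flapping — fragmentation needed ICMP + (by input drops up → fragmentation needed ICMP); throughput capped below line rate +; CRC errors flat + (by input drops up → CRC errors flat); ARP requests flooding +; CPU on switch normal +
(B) DHCP scope exhaustion — fails on throughput capped below line rate, CRC errors flat, ARP requests flooding (predicts CRC errors up, not CRC errors flat)
(C) duplex mismatch — does not account for ARP requests flooding
(D) ARP table overflow — fragmentation needed ICMP +; throughput capped below line rate +; CRC errors flat +; ARP requests flooding +; CPU on switch normal -
(E) spanning-tree reconvergence — fragmentation needed ICMP +; throughput capped below line rate +; CRC errors flat +; ARP requests flooding +; CPU on switch normal -
(F) asymmetric routing — fragmentation needed ICMP +; throughput capped below line rate -; CRC errors flat +; ARP requests flooding +; CPU on switch normal +
Only (A) is consistent with every observation.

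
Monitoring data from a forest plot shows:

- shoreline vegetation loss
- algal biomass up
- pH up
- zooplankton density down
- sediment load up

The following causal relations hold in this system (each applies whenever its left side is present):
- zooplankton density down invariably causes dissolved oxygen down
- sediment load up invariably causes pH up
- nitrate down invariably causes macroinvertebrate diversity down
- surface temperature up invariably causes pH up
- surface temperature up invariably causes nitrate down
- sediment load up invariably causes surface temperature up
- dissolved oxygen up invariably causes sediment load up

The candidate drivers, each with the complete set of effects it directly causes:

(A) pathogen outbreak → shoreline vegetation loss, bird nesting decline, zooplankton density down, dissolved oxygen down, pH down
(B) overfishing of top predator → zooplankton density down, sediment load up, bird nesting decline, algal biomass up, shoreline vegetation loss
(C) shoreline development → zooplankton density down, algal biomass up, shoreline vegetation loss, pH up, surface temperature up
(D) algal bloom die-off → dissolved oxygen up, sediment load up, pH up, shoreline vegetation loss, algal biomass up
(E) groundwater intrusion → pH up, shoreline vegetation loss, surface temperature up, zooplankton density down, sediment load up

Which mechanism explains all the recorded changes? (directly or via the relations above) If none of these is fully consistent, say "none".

Testing each hypothesis:
(A) pathogen outbreak — shoreline vegetation loss yes; algal biomass up NO; pH up NO; zooplankton density down yes; sediment load up NO
(B) overfishing of top predator — shoreline vegetation loss yes; algal biomass up yes; pH up yes (via sediment load up → pH up); zooplankton density down yes; sediment load up yes
(C) shoreline development — shoreline vegetation loss yes; algal biomass up yes; pH up yes; zooplankton density down yes; sediment load up NO
(D) algal bloom die-off — does not account for zooplankton density down
(E) groundwater intrusion — shoreline vegetation loss yes; algal biomass up NO; pH up yes; zooplankton density down yes; sediment load up yes
Only (B) is consistent with every observation.

B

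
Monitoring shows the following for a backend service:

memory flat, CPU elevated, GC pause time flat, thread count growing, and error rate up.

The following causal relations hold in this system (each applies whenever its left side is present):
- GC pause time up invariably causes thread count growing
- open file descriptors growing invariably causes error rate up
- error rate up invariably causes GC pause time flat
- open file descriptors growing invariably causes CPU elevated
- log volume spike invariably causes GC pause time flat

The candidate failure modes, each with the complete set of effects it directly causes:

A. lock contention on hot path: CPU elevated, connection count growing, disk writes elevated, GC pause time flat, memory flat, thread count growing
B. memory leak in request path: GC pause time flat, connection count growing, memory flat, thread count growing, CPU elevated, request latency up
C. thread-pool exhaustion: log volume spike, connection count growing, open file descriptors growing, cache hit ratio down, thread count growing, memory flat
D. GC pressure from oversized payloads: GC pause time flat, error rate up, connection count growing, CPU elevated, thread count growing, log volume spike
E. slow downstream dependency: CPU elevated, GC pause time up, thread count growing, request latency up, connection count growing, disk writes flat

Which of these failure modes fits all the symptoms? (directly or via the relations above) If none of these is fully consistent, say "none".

Testing each hypothesis:
(A) lock contention on hot path — memory flat match; CPU elevated match; GC pause time flat match; thread count growing match; error rate up miss
(B) memory leak in request path — does not account for error rate up
(C) thread-pool exhaustion — accounts for every observation (CPU elevated by open file descriptors growing → CPU elevated)
(D) GC pressure from oversized payloads — memory flat miss; CPU elevated match; GC pause time flat match; thread count growing match; error rate up match
(E) slow downstream dependency — fails on memory flat, GC pause time flat, error rate up (predicts GC pause time up, not GC pause time flat)
Only (C) is consistent with every observation.

C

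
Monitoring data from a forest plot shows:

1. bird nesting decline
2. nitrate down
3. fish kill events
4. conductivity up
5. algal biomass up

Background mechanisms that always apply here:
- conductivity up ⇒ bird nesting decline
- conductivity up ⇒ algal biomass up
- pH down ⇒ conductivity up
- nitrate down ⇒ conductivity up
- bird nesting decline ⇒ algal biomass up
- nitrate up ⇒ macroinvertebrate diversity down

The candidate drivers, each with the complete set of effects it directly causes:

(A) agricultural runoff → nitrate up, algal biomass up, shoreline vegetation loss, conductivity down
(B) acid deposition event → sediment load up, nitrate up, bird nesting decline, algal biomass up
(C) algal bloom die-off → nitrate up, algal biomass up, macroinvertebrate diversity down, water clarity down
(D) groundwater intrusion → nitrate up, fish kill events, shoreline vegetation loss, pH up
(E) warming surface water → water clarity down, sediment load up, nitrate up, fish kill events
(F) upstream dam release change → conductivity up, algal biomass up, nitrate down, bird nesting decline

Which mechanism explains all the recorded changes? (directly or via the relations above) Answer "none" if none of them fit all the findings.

For each candidate, compare predicted effects to what was observed:
(A) agricultural runoff — fails on bird nesting decline, nitrate down, fish kill events, conductivity up (predicts nitrate up, not nitrate down; predicts conductivity down, not conductivity up)
(B) acid deposition event — bird nesting decline +; nitrate down -; fish kill events -; conductivity up -; algal biomass up +
(C) algal bloom die-off — bird nesting decline -; nitrate down -; fish kill events -; conductivity up -; algal biomass up +
(D) groundwater intrusion — fails on bird nesting decline, nitrate down, conductivity up, algal biomass up (predicts nitrate up, not nitrate down)
(E) warming surface water — bird nesting decline -; nitrate down -; fish kill events +; conductivity up -; algal biomass up -
(F) upstream dam release change — bird nesting decline +; nitrate down +; fish kill events -; conductivity up +; algal biomass up +
Every candidate fails on at least one observation.

none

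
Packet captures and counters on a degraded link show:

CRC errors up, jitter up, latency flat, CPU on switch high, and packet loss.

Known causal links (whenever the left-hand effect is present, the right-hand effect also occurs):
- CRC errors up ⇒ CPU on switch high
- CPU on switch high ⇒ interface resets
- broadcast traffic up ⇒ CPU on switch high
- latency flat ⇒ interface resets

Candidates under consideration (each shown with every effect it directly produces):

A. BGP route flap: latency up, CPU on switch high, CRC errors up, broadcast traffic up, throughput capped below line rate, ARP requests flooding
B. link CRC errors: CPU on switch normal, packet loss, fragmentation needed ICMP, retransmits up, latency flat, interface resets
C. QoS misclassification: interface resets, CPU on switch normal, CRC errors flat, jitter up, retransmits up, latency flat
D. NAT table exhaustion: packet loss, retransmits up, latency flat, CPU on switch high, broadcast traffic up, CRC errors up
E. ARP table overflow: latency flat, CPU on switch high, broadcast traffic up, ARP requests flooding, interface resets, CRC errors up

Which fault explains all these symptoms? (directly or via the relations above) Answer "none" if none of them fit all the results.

Checking each candidate against the observations:
(A) BGP route flap — CRC errors up +; jitter up -; latency flat -; CPU on switch high +; packet loss -
(B) link CRC errors — fails on CRC errors up, jitter up, CPU on switch high (predicts CPU on switch normal, not CPU on switch high)
(C) QoS misclassification — CRC errors up -; jitter up +; latency flat +; CPU on switch high -; packet loss -
(D) NAT table exhaustion — CRC errors up +; jitter up -; latency flat +; CPU on switch high +; packet loss +
(E) ARP table overflow — CRC errors up +; jitter up -; latency flat +; CPU on switch high +; packet loss -
No candidate is consistent with all observations.

none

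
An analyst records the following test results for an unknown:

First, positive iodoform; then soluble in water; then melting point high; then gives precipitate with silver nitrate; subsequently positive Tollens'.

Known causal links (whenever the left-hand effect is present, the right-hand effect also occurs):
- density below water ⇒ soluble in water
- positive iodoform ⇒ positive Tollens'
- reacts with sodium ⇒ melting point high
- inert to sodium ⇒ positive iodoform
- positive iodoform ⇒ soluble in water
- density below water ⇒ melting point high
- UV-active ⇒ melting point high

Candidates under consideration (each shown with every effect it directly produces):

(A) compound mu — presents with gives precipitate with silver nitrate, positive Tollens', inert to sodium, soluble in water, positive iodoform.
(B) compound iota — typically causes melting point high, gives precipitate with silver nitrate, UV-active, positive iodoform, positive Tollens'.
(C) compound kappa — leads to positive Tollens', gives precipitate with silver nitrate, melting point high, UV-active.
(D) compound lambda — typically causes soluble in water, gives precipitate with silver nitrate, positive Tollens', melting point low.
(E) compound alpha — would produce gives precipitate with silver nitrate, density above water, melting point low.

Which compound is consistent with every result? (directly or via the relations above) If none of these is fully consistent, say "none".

Checking each candidate against the observations:
(A) compound mu — positive iodoform +; soluble in water +; melting point high -; gives precipitate with silver nitrate +; positive Tollens' +
(B) compound iota — accounts for every observation (soluble in water by positive iodoform → soluble in water)
(C) compound kappa — does not account for positive iodoform, soluble in water
(D) compound lambda — fails on positive iodoform, melting point high (predicts melting point low, not melting point high)
(E) compound alpha — fails on positive iodoform, soluble in water, melting point high, positive Tollens' (predicts melting point low, not melting point high)
Only (B) is consistent with every observation.

B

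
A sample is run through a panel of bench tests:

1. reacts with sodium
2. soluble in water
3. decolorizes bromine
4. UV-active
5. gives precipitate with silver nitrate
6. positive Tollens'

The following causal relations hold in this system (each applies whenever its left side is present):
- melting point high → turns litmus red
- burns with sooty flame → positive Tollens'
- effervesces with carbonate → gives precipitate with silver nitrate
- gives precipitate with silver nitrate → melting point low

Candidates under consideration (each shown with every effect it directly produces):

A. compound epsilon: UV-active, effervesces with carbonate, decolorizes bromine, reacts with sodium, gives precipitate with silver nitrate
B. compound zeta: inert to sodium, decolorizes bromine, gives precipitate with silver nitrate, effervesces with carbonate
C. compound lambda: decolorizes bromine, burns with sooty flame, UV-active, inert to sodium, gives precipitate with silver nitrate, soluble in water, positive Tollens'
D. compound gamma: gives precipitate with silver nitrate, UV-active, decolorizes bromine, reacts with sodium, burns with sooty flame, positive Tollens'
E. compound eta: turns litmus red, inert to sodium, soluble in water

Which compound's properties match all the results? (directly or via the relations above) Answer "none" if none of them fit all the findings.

Checking each candidate against the observations:
(A) compound epsilon — does not account for soluble in water, positive Tollens'
(B) compound zeta — reacts with sodium miss; soluble in water miss; decolorizes bromine match; UV-active miss; gives precipitate with silver nitrate match; positive Tollens' miss
(C) compound lambda — reacts with sodium miss; soluble in water match; decolorizes bromine match; UV-active match; gives precipitate with silver nitrate match; positive Tollens' match
(D) compound gamma — reacts with sodium match; soluble in water miss; decolorizes bromine match; UV-active match; gives precipitate with silver nitrate match; positive Tollens' match
(E) compound eta — fails on reacts with sodium, decolorizes bromine, UV-active, gives precipitate with silver nitrate, positive Tollens' (predicts inert to sodium, not reacts with sodium)
None of the listed candidates fits everything.

none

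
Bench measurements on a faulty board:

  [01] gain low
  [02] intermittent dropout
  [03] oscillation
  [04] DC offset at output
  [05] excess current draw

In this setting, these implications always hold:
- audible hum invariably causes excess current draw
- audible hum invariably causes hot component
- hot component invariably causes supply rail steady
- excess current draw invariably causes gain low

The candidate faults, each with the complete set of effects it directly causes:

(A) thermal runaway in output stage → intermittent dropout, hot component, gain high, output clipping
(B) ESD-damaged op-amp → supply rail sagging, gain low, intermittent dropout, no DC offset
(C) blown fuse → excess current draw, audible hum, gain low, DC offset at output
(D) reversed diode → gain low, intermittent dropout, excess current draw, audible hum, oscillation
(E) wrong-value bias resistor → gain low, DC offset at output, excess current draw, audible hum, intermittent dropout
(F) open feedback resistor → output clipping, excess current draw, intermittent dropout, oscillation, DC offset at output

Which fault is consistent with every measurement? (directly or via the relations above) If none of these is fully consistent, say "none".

F

Per-candidate check:
(A) thermal runaway in output stage — fails on gain low, oscillation, DC offset at output, excess current draw (predicts gain high, not gain low)
(B) ESD-damaged op-amp — gain low yes; intermittent dropout yes; oscillation NO; DC offset at output NO; excess current draw NO
(C) blown fuse — gain low yes; intermittent dropout NO; oscillation NO; DC offset at output yes; excess current draw yes
(D) reversed diode — does not account for DC offset at output
(E) wrong-value bias resistor — does not account for oscillation
(F) open feedback resistor — gain low yes (through excess current draw → gain low); intermittent dropout yes; oscillation yes; DC offset at output yes; excess current draw yes
(F) alone accounts for all the evidence.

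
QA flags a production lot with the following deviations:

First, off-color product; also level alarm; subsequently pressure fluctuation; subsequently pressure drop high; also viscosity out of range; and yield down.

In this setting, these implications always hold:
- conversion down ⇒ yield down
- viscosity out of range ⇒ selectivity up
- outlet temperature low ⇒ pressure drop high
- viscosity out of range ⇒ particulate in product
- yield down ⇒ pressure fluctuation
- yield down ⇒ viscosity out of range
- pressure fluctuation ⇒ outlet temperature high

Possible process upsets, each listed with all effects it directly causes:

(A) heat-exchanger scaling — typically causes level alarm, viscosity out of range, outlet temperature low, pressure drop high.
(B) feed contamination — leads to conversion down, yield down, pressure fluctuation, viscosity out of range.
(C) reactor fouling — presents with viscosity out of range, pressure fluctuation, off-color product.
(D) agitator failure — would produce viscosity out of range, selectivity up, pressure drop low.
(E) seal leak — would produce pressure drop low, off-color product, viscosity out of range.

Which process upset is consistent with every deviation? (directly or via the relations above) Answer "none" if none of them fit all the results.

none

For each candidate, compare predicted effects to what was observed:
(A) heat-exchanger scaling — does not account for off-color product, pressure fluctuation, yield down
(B) feed contamination — off-color product NO; level alarm NO; pressure fluctuation yes; pressure drop high NO; viscosity out of range yes; yield down yes
(C) reactor fouling — off-color product yes; level alarm NO; pressure fluctuation yes; pressure drop high NO; viscosity out of range yes; yield down NO
(D) agitator failure — fails on off-color product, level alarm, pressure fluctuation, pressure drop high, yield down (predicts pressure drop low, not pressure drop high)
(E) seal leak — fails on level alarm, pressure fluctuation, pressure drop high, yield down (predicts pressure drop low, not pressure drop high)
No candidate is consistent with all observations.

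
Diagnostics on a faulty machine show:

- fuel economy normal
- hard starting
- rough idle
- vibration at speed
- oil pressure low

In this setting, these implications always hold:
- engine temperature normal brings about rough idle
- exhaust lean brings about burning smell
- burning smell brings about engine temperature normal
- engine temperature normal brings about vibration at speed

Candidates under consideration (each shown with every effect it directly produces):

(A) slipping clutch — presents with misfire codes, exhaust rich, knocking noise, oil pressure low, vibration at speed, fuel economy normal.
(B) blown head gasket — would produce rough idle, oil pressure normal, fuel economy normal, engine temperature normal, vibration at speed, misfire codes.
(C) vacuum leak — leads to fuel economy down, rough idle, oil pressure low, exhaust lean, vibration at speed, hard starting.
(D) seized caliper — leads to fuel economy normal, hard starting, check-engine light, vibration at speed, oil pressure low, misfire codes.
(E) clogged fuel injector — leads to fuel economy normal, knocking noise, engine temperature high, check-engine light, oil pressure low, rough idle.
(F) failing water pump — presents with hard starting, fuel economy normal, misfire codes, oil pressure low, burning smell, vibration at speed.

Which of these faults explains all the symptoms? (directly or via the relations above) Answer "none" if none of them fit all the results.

F

Per-candidate check:
(A) slipping clutch — does not account for hard starting, rough idle
(B) blown head gasket — fails on hard starting, oil pressure low (predicts oil pressure normal, not oil pressure low)
(C) vacuum leak — fails on fuel economy normal (predicts fuel economy down, not fuel economy normal)
(D) seized caliper — fuel economy normal ✓; hard starting ✓; rough idle ✗; vibration at speed ✓; oil pressure low ✓
(E) clogged fuel injector — does not account for hard starting, vibration at speed
(F) failing water pump — accounts for every observation (rough idle by burning smell → engine temperature normal → rough idle)
Only (F) is consistent with every observation.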